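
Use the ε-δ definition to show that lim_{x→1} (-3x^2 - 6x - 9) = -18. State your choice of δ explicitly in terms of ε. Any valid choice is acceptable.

δ = min(1, ε/15)

Fix ε > 0. We want δ > 0 such that 0 < |x − 1| < δ implies |(-3x^2 - 6x - 9) + 18| < ε.
(-3x^2 - 6x - 9) + 18 = -3x^2 - 6x + 9 = (x − 1)(-3x - 9).
So |(-3x^2 - 6x - 9) + 18| = |x − 1|·|-3x - 9|.
Assume first that |x − 1| < 1, so |x| < 2. Then |-3x - 9| ≤ 3·2 + 9 = 15.
Hence |(-3x^2 - 6x - 9) + 18| ≤ 15|x − 1| < ε provided |x − 1| < ε/15.
Choosing δ = min(1, ε/15) ensures both conditions, hence |(-3x^2 - 6x - 9) + 18| < ε.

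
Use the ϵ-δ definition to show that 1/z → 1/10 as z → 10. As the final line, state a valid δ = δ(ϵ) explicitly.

δ = min(5, 50ϵ)

Suppose ϵ > 0. We seek δ > 0 such that 0 < |z − 10| < δ implies |1/z − (1/10)| < ϵ.
|1/z − (1/10)| = |10 − z|/(10·|z|) = |z − 10|/(10|z|).
Require δ ≤ 5 so that |z| > 10 − 5 = 5, hence 10|z| > 50.
Then |1/z − (1/10)| < |z − 10|/50, which is < ϵ when |z − 10| < 50ϵ.
Take δ = min(5, 50ϵ). Then 0 < |z − 10| < δ gives both |z − 10| < 5 and |z − 10| < 50ϵ, so |1/z − (1/10)| < ϵ.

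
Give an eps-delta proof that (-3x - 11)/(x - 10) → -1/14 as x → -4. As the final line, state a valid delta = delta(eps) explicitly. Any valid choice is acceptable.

Let eps > 0 be given. We want delta > 0 with 0 < |x + 4| < delta ⇒ |(-3x - 11)/(x - 10) + 1/14| < eps.
Combining over a common denominator, (-3x - 11)/(x - 10) + 1/14 = [(-3x - 11)·(-14) − 1·(x - 10)] / [(-14)·(x - 10)] = 41(x + 4) / ((-14)(x - 10)).
So |(-3x - 11)/(x - 10) + 1/14| = 41|x + 4| / (14·|x − 10|).
Require delta ≤ 7, so |x − 10| ≥ |-14| − |x + 4| > 14 − 7 = 7.
Hence |(-3x - 11)/(x - 10) + 1/14| < 41|x + 4|/(14·7) = (41/98)|x + 4|, which is < eps once |x + 4| < (98/41)eps.
Take delta = min(7, (98/41)eps). Then 0 < |x + 4| < delta forces both bounds, so |(-3x - 11)/(x - 10) + 1/14| < eps.

delta = min(7, (98/41)eps)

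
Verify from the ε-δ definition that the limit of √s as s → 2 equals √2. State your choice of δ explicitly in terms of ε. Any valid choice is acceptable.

Fix ε > 0. We want δ > 0 such that 0 < |s − 2| < δ implies |√s − √2| < ε.
Multiplying by the conjugate, |√s − √2| = |s − 2|/(√s + √2).
Restrict δ ≤ 2 so that |s − 2| < 2 forces s > 0, and then √s + √2 > √2.
Hence |√s − √2| < |s − 2|/√2, which is < ε once |s − 2| < √2·ε.
Take δ = min(2, √2·ε). If 0 < |s − 2| < δ then s > 0 and |√s − √2| < |s − 2|/√2 < ε.

δ = min(2, √2·ε)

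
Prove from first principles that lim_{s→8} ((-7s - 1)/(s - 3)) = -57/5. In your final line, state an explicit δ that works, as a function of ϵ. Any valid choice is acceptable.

Let ϵ > 0 be given. We want δ > 0 with 0 < |s − 8| < δ ⇒ |(-7s - 1)/(s - 3) + 57/5| < ϵ.
Combining over a common denominator, (-7s - 1)/(s - 3) + 57/5 = [(-7s - 1)·5 − (-57)·(s - 3)] / [5·(s - 3)] = 22(s − 8) / (5(s - 3)).
So |(-7s - 1)/(s - 3) + 57/5| = 22|s − 8| / (5·|s − 3|).
Require δ ≤ 5/2, so |s − 3| ≥ |5| − |s − 8| > 5 − 5/2 = 5/2.
Hence |(-7s - 1)/(s - 3) + 57/5| < 22|s − 8|/(5·(5/2)) = (44/25)|s − 8|, which is < ϵ once |s − 8| < (25/44)ϵ.
Take δ = min(5/2, (25/44)ϵ). Then 0 < |s − 8| < δ forces both bounds, so |(-7s - 1)/(s - 3) + 57/5| < ϵ.

δ = min(5/2, (25/44)ϵ)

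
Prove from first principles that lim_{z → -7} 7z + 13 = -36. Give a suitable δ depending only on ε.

δ = ε/7

Suppose ε > 0. We need δ > 0 so that 0 < |z + 7| < δ implies |(7z + 13) + 36| < ε.
Since (7z + 13) + 36 = 7(z + 7), we have |(7z + 13) + 36| = 7|z + 7|.
So 7|z + 7| < ε exactly when |z + 7| < ε/7.
Take δ = ε/7. If 0 < |z + 7| < δ then |(7z + 13) + 36| = 7|z + 7| < 7·(ε/7) = ε.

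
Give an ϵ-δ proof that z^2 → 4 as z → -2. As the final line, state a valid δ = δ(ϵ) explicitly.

δ = min(1, ϵ/5)

Suppose ϵ > 0. We seek δ > 0 with 0 < |z + 2| < δ ⇒ |z^2 − 4| < ϵ.
Factor: z^2 − 4 = (z + 2)(z - 2), so |z^2 − 4| = |z + 2|·|z - 2|.
Restrict δ ≤ 1. Then |z + 2| < 1 gives |z| < 3, so by the triangle inequality |z - 2| ≤ 3 + 2 = 5.
Hence |z^2 − 4| ≤ 5|z + 2|, which is < ϵ once |z + 2| < ϵ/5.
Take δ = min(1, ϵ/5). If 0 < |z + 2| < δ then both bounds hold and |z^2 − 4| ≤ 5|z + 2| < 5·(ϵ/5) = ϵ.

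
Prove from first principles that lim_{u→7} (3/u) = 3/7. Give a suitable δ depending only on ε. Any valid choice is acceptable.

Let ε > 0. We seek δ > 0 such that 0 < |u − 7| < δ implies |3/u − (3/7)| < ε.
|3/u − (3/7)| = 3·|7 − u|/(7·|u|) = 3|u − 7|/(7|u|).
Require δ ≤ 7/2 so that |u| > 7 − 7/2 = 7/2, hence 7|u| > 49/2.
Then |3/u − (3/7)| < 3|u − 7|/(49/2), which is < ε when |u − 7| < (49/6)ε.
Take δ = min(7/2, (49/6)ε). Then 0 < |u − 7| < δ gives both |u − 7| < 7/2 and |u − 7| < (49/6)ε, so |3/u − (3/7)| < ε.

δ = min(7/2, (49/6)ε)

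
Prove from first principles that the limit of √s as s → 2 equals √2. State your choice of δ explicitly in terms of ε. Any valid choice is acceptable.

δ = min(2, √2·ε)

Fix ε > 0. We want δ > 0 such that 0 < |s − 2| < δ implies |√s − √2| < ε.
Rationalise: √s − √2 = (s − 2)/(√s + √2), so |√s − √2| = |s − 2|/(√s + √2).
Restrict δ ≤ 2 so that |s − 2| < 2 forces s > 0, and then √s + √2 > √2.
Hence |√s − √2| < |s − 2|/√2, which is < ε once |s − 2| < √2·ε.
Take δ = min(2, √2·ε). If 0 < |s − 2| < δ then s > 0 and |√s − √2| < |s − 2|/√2 < ε.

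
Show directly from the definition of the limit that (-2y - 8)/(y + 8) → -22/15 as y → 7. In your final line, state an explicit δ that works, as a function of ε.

δ = min(15/2, (225/16)ε)

Suppose ε > 0. We want δ > 0 with 0 < |y − 7| < δ ⇒ |(-2y - 8)/(y + 8) + 22/15| < ε.
Combining over a common denominator, (-2y - 8)/(y + 8) + 22/15 = [(-2y - 8)·15 − (-22)·(y + 8)] / [15·(y + 8)] = -8(y − 7) / (15(y + 8)).
So |(-2y - 8)/(y + 8) + 22/15| = 8|y − 7| / (15·|y + 8|).
Require δ ≤ 15/2, so |y + 8| ≥ |15| − |y − 7| > 15 − 15/2 = 15/2.
Hence |(-2y - 8)/(y + 8) + 22/15| < 8|y − 7|/(15·(15/2)) = (16/225)|y − 7|, which is < ε once |y − 7| < (225/16)ε.
Take δ = min(15/2, (225/16)ε). Then 0 < |y − 7| < δ forces both bounds, so |(-2y - 8)/(y + 8) + 22/15| < ε.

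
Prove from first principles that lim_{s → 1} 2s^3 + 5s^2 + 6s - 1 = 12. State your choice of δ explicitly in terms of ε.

δ = min(1, ε/35)

Fix ε > 0. We want δ > 0 such that 0 < |s − 1| < δ implies |(2s^3 + 5s^2 + 6s - 1) − 12| < ε.
(2s^3 + 5s^2 + 6s - 1) − 12 = 2s^3 + 5s^2 + 6s - 13 = (s − 1)(2s^2 + 7s + 13).
So |(2s^3 + 5s^2 + 6s - 1) − 12| = |s − 1|·|2s^2 + 7s + 13|.
Assume first that |s − 1| < 1, so |s| < 2. Then |2s^2 + 7s + 13| ≤ 2·2^2 + 7·2 + 13 = 35.
Hence |(2s^3 + 5s^2 + 6s - 1) − 12| ≤ 35|s − 1| < ε provided |s − 1| < ε/35.
Take δ = min(1, ε/35). Then 0 < |s − 1| < δ gives both |s − 1| < 1 and |s − 1| < ε/35, so |(2s^3 + 5s^2 + 6s - 1) − 12| < ε.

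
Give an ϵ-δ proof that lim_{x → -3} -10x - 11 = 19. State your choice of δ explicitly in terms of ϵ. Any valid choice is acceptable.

Suppose ϵ > 0. We need δ > 0 so that 0 < |x + 3| < δ implies |(-10x - 11) − 19| < ϵ.
Since (-10x - 11) − 19 = -10(x + 3), we have |(-10x - 11) − 19| = 10|x + 3|.
Thus it suffices that |x + 3| < ϵ/10.
Choosing δ = ϵ/10 gives |(-10x - 11) − 19| = 10|x + 3| < ϵ whenever |x + 3| < δ.

δ = ϵ/10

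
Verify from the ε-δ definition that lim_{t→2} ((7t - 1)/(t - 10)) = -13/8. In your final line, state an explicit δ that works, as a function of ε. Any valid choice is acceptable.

Suppose ε > 0. We want δ > 0 with 0 < |t − 2| < δ ⇒ |(7t - 1)/(t - 10) + 13/8| < ε.
Combining over a common denominator, (7t - 1)/(t - 10) + 13/8 = [(7t - 1)·(-8) − 13·(t - 10)] / [(-8)·(t - 10)] = -69(t − 2) / ((-8)(t - 10)).
So |(7t - 1)/(t - 10) + 13/8| = 69|t − 2| / (8·|t − 10|).
Restrict δ ≤ 4. Then |t − 2| < 4 gives |t − 10| = |(t − 2) + (-8)| ≥ 8 − 4 = 4.
Hence |(7t - 1)/(t - 10) + 13/8| < 69|t − 2|/(8·4) = (69/32)|t − 2|, which is < ε once |t − 2| < (32/69)ε.
Take δ = min(4, (32/69)ε). Then 0 < |t − 2| < δ forces both bounds, so |(7t - 1)/(t - 10) + 13/8| < ε.

δ = min(4, (32/69)ε)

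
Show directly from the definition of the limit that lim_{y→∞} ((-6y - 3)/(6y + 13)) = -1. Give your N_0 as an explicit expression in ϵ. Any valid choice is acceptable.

N_0 = (5/3)/ϵ

Fix ϵ > 0. We seek N_0 > 0 such that y > N_0 implies |(-6y - 3)/(6y + 13) + 1| < ϵ.
(-6y - 3)/(6y + 13) + 1 = (6(-6y - 3) − (-6)(6y + 13)) / (6(6y + 13)) = 60/(6(6y + 13)).
For y > 0 we have 6y + 13 > 6y, so |(-6y - 3)/(6y + 13) + 1| = 60/(6(6y + 13)) < 60/(6·6y) = (5/3)/y.
Thus |(-6y - 3)/(6y + 13) + 1| < ϵ whenever y > (5/3)/ϵ.
Take N_0 = (5/3)/ϵ. If y > N_0 then |(-6y - 3)/(6y + 13) + 1| < (5/3)/y < ϵ.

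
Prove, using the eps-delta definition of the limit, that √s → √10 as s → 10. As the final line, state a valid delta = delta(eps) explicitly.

delta = min(10, √10·eps)

Suppose eps > 0. We want delta > 0 such that 0 < |s − 10| < delta implies |√s − √10| < eps.
Rationalise: √s − √10 = (s − 10)/(√s + √10), so |√s − √10| = |s − 10|/(√s + √10).
Restrict delta ≤ 10 so that |s − 10| < 10 forces s > 0, and then √s + √10 > √10.
Hence |√s − √10| < |s − 10|/√10, which is < eps once |s − 10| < √10·eps.
Take delta = min(10, √10·eps). If 0 < |s − 10| < delta then s > 0 and |√s − √10| < |s − 10|/√10 < eps.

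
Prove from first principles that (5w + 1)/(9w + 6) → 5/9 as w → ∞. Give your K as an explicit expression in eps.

Fix eps > 0. We seek K > 0 such that w > K implies |(5w + 1)/(9w + 6) − (5/9)| < eps.
(5w + 1)/(9w + 6) − (5/9) = (9(5w + 1) − 5(9w + 6)) / (9(9w + 6)) = -21/(9(9w + 6)).
For w > 0 we have 9w + 6 > 9w, so |(5w + 1)/(9w + 6) − (5/9)| = 21/(9(9w + 6)) < 21/(9·9w) = (7/27)/w.
Thus |(5w + 1)/(9w + 6) − (5/9)| < eps whenever w > (7/27)/eps.
Take K = (7/27)/eps. If w > K then |(5w + 1)/(9w + 6) − (5/9)| < (7/27)/w < eps.

K = (7/27)/eps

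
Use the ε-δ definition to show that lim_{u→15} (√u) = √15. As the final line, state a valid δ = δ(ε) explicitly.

Suppose ε > 0. We want δ > 0 such that 0 < |u − 15| < δ implies |√u − √15| < ε.
Multiplying by the conjugate, |√u − √15| = |u − 15|/(√u + √15).
Restrict δ ≤ 15 so that |u − 15| < 15 forces u > 0, and then √u + √15 > √15.
Hence |√u − √15| < |u − 15|/√15, which is < ε once |u − 15| < √15·ε.
Take δ = min(15, √15·ε). If 0 < |u − 15| < δ then u > 0 and |√u − √15| < |u − 15|/√15 < ε.

δ = min(15, √15·ε)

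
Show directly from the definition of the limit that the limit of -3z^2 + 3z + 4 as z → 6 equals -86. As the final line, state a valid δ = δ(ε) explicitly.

Let ε > 0 be given. We want δ > 0 such that 0 < |z − 6| < δ implies |(-3z^2 + 3z + 4) + 86| < ε.
(-3z^2 + 3z + 4) + 86 = -3z^2 + 3z + 90 = (z − 6)(-3z - 15).
So |(-3z^2 + 3z + 4) + 86| = |z − 6|·|-3z - 15|.
Require δ ≤ 1. Then |z − 6| < 1 gives |z| < 7, and by the triangle inequality |-3z - 15| ≤ 3·7 + 15 = 36.
Hence |(-3z^2 + 3z + 4) + 86| ≤ 36|z − 6| < ε provided |z − 6| < ε/36.
Choosing δ = min(1, ε/36) ensures both conditions, hence |(-3z^2 + 3z + 4) + 86| < ε.

δ = min(1, ε/36)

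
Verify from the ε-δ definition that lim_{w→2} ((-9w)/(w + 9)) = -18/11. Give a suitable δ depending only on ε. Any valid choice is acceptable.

δ = min(11/2, (121/162)ε)

Let ε > 0 be given. We want δ > 0 with 0 < |w − 2| < δ ⇒ |(-9w)/(w + 9) + 18/11| < ε.
Combining over a common denominator, (-9w)/(w + 9) + 18/11 = [(-9w)·11 − (-18)·(w + 9)] / [11·(w + 9)] = -81(w − 2) / (11(w + 9)).
So |(-9w)/(w + 9) + 18/11| = 81|w − 2| / (11·|w + 9|).
Require δ ≤ 11/2, so |w + 9| ≥ |11| − |w − 2| > 11 − 11/2 = 11/2.
Hence |(-9w)/(w + 9) + 18/11| < 81|w − 2|/(11·(11/2)) = (162/121)|w − 2|, which is < ε once |w − 2| < (121/162)ε.
Take δ = min(11/2, (121/162)ε). Then 0 < |w − 2| < δ forces both bounds, so |(-9w)/(w + 9) + 18/11| < ε.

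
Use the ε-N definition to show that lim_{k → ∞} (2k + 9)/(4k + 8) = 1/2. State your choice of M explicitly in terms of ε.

M = (5/4)/ε

Let ε > 0. For k ≥ 1, |(2k + 9)/(4k + 8) − (1/2)| = |20|/(4(4k + 8)) = 20/(4(4k + 8)).
Since 4k + 8 ≥ 4k for k ≥ 1, this is ≤ 20/(4·4k) = (5/4)/k.
So |(2k + 9)/(4k + 8) − (1/2)| < ε whenever k > (5/4)/ε.
Take M = (5/4)/ε. If k > M then |(2k + 9)/(4k + 8) − (1/2)| ≤ (5/4)/k < ε.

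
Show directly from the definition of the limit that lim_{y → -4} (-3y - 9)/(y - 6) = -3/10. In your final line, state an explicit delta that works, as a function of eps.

Let eps > 0. We want delta > 0 with 0 < |y + 4| < delta ⇒ |(-3y - 9)/(y - 6) + 3/10| < eps.
Combining over a common denominator, (-3y - 9)/(y - 6) + 3/10 = [(-3y - 9)·(-10) − 3·(y - 6)] / [(-10)·(y - 6)] = 27(y + 4) / ((-10)(y - 6)).
So |(-3y - 9)/(y - 6) + 3/10| = 27|y + 4| / (10·|y − 6|).
Restrict delta ≤ 5. Then |y + 4| < 5 gives |y − 6| = |(y + 4) + (-10)| ≥ 10 − 5 = 5.
Hence |(-3y - 9)/(y - 6) + 3/10| < 27|y + 4|/(10·5) = (27/50)|y + 4|, which is < eps once |y + 4| < (50/27)eps.
Take delta = min(5, (50/27)eps). Then 0 < |y + 4| < delta forces both bounds, so |(-3y - 9)/(y - 6) + 3/10| < eps.

delta = min(5, (50/27)eps)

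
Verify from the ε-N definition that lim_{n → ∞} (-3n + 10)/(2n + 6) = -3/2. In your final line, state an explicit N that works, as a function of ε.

Let ε > 0 be given. For n ≥ 1, |(-3n + 10)/(2n + 6) + 3/2| = |38|/(2(2n + 6)) = 38/(2(2n + 6)).
Since 2n + 6 ≥ 2n for n ≥ 1, this is ≤ 38/(2·2n) = (19/2)/n.
So |(-3n + 10)/(2n + 6) + 3/2| < ε whenever n > (19/2)/ε.
Take N = (19/2)/ε. If n > N then |(-3n + 10)/(2n + 6) + 3/2| ≤ (19/2)/n < ε.

N = (19/2)/ε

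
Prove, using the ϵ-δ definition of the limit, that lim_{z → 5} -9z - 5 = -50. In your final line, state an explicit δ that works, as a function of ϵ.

δ = ϵ/9

Suppose ϵ > 0. We need δ > 0 so that 0 < |z − 5| < δ implies |(-9z - 5) + 50| < ϵ.
|(-9z - 5) + 50| = |-9z + 45| = 9|z − 5|.
So 9|z − 5| < ϵ exactly when |z − 5| < ϵ/9.
Take δ = ϵ/9. If 0 < |z − 5| < δ then |(-9z - 5) + 50| = 9|z − 5| < 9·(ϵ/9) = ϵ.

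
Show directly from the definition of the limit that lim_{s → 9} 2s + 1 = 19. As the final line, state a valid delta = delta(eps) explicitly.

Let eps > 0 be given. We need delta > 0 so that 0 < |s − 9| < delta implies |(2s + 1) − 19| < eps.
Since (2s + 1) − 19 = 2(s − 9), we have |(2s + 1) − 19| = 2|s − 9|.
So 2|s − 9| < eps exactly when |s − 9| < eps/2.
Take delta = eps/2. If 0 < |s − 9| < delta then |(2s + 1) − 19| = 2|s − 9| < 2·(eps/2) = eps.

delta = eps/2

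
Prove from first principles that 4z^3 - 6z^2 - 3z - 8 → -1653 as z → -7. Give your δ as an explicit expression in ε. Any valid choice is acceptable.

Let ε > 0 be given. We want δ > 0 such that 0 < |z + 7| < δ implies |(4z^3 - 6z^2 - 3z - 8) + 1653| < ε.
(4z^3 - 6z^2 - 3z - 8) + 1653 = 4z^3 - 6z^2 - 3z + 1645 = (z + 7)(4z^2 - 34z + 235).
So |(4z^3 - 6z^2 - 3z - 8) + 1653| = |z + 7|·|4z^2 - 34z + 235|.
Require δ ≤ 2. Then |z + 7| < 2 gives |z| < 9, and by the triangle inequality |4z^2 - 34z + 235| ≤ 4·9^2 + 34·9 + 235 = 865.
Hence |(4z^3 - 6z^2 - 3z - 8) + 1653| ≤ 865|z + 7| < ε provided |z + 7| < ε/865.
Choosing δ = min(2, ε/865) ensures both conditions, hence |(4z^3 - 6z^2 - 3z - 8) + 1653| < ε.

δ = min(2, ε/865)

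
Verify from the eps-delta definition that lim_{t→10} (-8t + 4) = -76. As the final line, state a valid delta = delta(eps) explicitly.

Suppose eps > 0. We need delta > 0 so that 0 < |t − 10| < delta implies |(-8t + 4) + 76| < eps.
Since (-8t + 4) + 76 = -8(t − 10), we have |(-8t + 4) + 76| = 8|t − 10|.
Thus it suffices that |t − 10| < eps/8.
Take delta = eps/8. If 0 < |t − 10| < delta then |(-8t + 4) + 76| = 8|t − 10| < 8·(eps/8) = eps.

delta = eps/8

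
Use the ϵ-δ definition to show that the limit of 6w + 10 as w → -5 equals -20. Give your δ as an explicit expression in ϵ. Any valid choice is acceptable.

Let ϵ > 0 be given. We need δ > 0 so that 0 < |w + 5| < δ implies |(6w + 10) + 20| < ϵ.
Since (6w + 10) + 20 = 6(w + 5), we have |(6w + 10) + 20| = 6|w + 5|.
Thus it suffices that |w + 5| < ϵ/6.
Choosing δ = ϵ/6 gives |(6w + 10) + 20| = 6|w + 5| < ϵ whenever |w + 5| < δ.

δ = ϵ/6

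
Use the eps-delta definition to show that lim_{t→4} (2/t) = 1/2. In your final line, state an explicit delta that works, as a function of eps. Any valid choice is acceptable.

Let eps > 0. We seek delta > 0 such that 0 < |t − 4| < delta implies |2/t − (1/2)| < eps.
|2/t − (1/2)| = 2·|4 − t|/(4·|t|) = 2|t − 4|/(4|t|).
Require delta ≤ 2 so that |t| > 4 − 2 = 2, hence 4|t| > 8.
Then |2/t − (1/2)| < 2|t − 4|/8, which is < eps when |t − 4| < 4eps.
Take delta = min(2, 4eps). Then 0 < |t − 4| < delta gives both |t − 4| < 2 and |t − 4| < 4eps, so |2/t − (1/2)| < eps.

delta = min(2, 4eps)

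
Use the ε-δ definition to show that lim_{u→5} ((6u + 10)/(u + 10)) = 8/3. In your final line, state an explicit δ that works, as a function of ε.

δ = min(15/2, (9/4)ε)

Let ε > 0. We want δ > 0 with 0 < |u − 5| < δ ⇒ |(6u + 10)/(u + 10) − (8/3)| < ε.
Combining over a common denominator, (6u + 10)/(u + 10) − (8/3) = [(6u + 10)·15 − 40·(u + 10)] / [15·(u + 10)] = 50(u − 5) / (15(u + 10)).
So |(6u + 10)/(u + 10) − (8/3)| = 50|u − 5| / (15·|u + 10|).
Restrict δ ≤ 15/2. Then |u − 5| < 15/2 gives |u + 10| = |(u − 5) + 15| ≥ 15 − 15/2 = 15/2.
Hence |(6u + 10)/(u + 10) − (8/3)| < 50|u − 5|/(15·(15/2)) = (4/9)|u − 5|, which is < ε once |u − 5| < (9/4)ε.
Take δ = min(15/2, (9/4)ε). Then 0 < |u − 5| < δ forces both bounds, so |(6u + 10)/(u + 10) − (8/3)| < ε.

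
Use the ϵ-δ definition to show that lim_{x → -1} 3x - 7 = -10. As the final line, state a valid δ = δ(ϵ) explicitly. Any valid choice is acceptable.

δ = ϵ/3

Let ϵ > 0 be given. We need δ > 0 so that 0 < |x + 1| < δ implies |(3x - 7) + 10| < ϵ.
Since (3x - 7) + 10 = 3(x + 1), we have |(3x - 7) + 10| = 3|x + 1|.
Thus it suffices that |x + 1| < ϵ/3.
Choosing δ = ϵ/3 gives |(3x - 7) + 10| = 3|x + 1| < ϵ whenever |x + 1| < δ.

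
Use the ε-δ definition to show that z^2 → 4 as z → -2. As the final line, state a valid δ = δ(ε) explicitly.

Let ε > 0 be given. We seek δ > 0 with 0 < |z + 2| < δ ⇒ |z^2 − 4| < ε.
Factor: z^2 − 4 = (z + 2)(z - 2), so |z^2 − 4| = |z + 2|·|z - 2|.
Restrict δ ≤ 1. Then |z + 2| < 1 gives |z| < 3, so by the triangle inequality |z - 2| ≤ 3 + 2 = 5.
Hence |z^2 − 4| ≤ 5|z + 2|, which is < ε once |z + 2| < ε/5.
Take δ = min(1, ε/5). If 0 < |z + 2| < δ then both bounds hold and |z^2 − 4| ≤ 5|z + 2| < 5·(ε/5) = ε.

δ = min(1, ε/5)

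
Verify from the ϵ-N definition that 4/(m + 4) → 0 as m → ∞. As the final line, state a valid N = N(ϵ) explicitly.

N = 4/ϵ

Fix ϵ > 0. For m ≥ 1, |4/(m + 4) − 0| = 4/(m + 4) ≤ 4/m.
We need 4/m < ϵ, i.e. m > 4/ϵ.
Take N = 4/ϵ. If m > N then |4/(m + 4)| ≤ 4/m < ϵ.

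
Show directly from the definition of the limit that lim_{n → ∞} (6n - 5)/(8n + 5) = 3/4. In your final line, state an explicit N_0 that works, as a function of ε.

N_0 = (35/32)/ε

Let ε > 0 be given. For n ≥ 1, |(6n - 5)/(8n + 5) − (3/4)| = |-70|/(8(8n + 5)) = 70/(8(8n + 5)).
Since 8n + 5 ≥ 8n for n ≥ 1, this is ≤ 70/(8·8n) = (35/32)/n.
So |(6n - 5)/(8n + 5) − (3/4)| < ε whenever n > (35/32)/ε.
Take N_0 = (35/32)/ε. If n > N_0 then |(6n - 5)/(8n + 5) − (3/4)| ≤ (35/32)/n < ε.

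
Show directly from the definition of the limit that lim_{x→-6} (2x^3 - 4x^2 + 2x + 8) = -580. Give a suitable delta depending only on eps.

delta = min(1, eps/308)

Let eps > 0 be given. We want delta > 0 such that 0 < |x + 6| < delta implies |(2x^3 - 4x^2 + 2x + 8) + 580| < eps.
(2x^3 - 4x^2 + 2x + 8) + 580 = 2x^3 - 4x^2 + 2x + 588 = (x + 6)(2x^2 - 16x + 98).
So |(2x^3 - 4x^2 + 2x + 8) + 580| = |x + 6|·|2x^2 - 16x + 98|.
Assume first that |x + 6| < 1, so |x| < 7. Then |2x^2 - 16x + 98| ≤ 2·7^2 + 16·7 + 98 = 308.
Hence |(2x^3 - 4x^2 + 2x + 8) + 580| ≤ 308|x + 6| < eps provided |x + 6| < eps/308.
Take delta = min(1, eps/308). Then 0 < |x + 6| < delta gives both |x + 6| < 1 and |x + 6| < eps/308, so |(2x^3 - 4x^2 + 2x + 8) + 580| < eps.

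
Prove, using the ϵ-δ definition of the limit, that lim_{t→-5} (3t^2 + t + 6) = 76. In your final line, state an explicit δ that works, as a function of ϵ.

Suppose ϵ > 0. We want δ > 0 such that 0 < |t + 5| < δ implies |(3t^2 + t + 6) − 76| < ϵ.
(3t^2 + t + 6) − 76 = 3t^2 + t - 70 = (t + 5)(3t - 14).
So |(3t^2 + t + 6) − 76| = |t + 5|·|3t - 14|.
Require δ ≤ 1. Then |t + 5| < 1 gives |t| < 6, and by the triangle inequality |3t - 14| ≤ 3·6 + 14 = 32.
Hence |(3t^2 + t + 6) − 76| ≤ 32|t + 5| < ϵ provided |t + 5| < ϵ/32.
Choosing δ = min(1, ϵ/32) ensures both conditions, hence |(3t^2 + t + 6) − 76| < ϵ.

δ = min(1, ϵ/32)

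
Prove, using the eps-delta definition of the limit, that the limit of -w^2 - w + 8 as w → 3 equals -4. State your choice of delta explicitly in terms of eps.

Fix eps > 0. We want delta > 0 such that 0 < |w − 3| < delta implies |(-w^2 - w + 8) + 4| < eps.
(-w^2 - w + 8) + 4 = -w^2 - w + 12 = (w − 3)(-w - 4).
So |(-w^2 - w + 8) + 4| = |w − 3|·|-w - 4|.
Assume first that |w − 3| < 1, so |w| < 4. Then |-w - 4| ≤ 4 + 4 = 8.
Hence |(-w^2 - w + 8) + 4| ≤ 8|w − 3| < eps provided |w − 3| < eps/8.
Choosing delta = min(1, eps/8) ensures both conditions, hence |(-w^2 - w + 8) + 4| < eps.

delta = min(1, eps/8)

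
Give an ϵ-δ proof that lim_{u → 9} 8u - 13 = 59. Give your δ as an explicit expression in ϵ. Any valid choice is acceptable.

Let ϵ > 0 be given. We need δ > 0 so that 0 < |u − 9| < δ implies |(8u - 13) − 59| < ϵ.
Since (8u - 13) − 59 = 8(u − 9), we have |(8u - 13) − 59| = 8|u − 9|.
So 8|u − 9| < ϵ exactly when |u − 9| < ϵ/8.
Take δ = ϵ/8. If 0 < |u − 9| < δ then |(8u - 13) − 59| = 8|u − 9| < 8·(ϵ/8) = ϵ.

δ = ϵ/8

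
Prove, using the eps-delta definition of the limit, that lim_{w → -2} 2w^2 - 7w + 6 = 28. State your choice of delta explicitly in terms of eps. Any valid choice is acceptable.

Let eps > 0 be given. We want delta > 0 such that 0 < |w + 2| < delta implies |(2w^2 - 7w + 6) − 28| < eps.
(2w^2 - 7w + 6) − 28 = 2w^2 - 7w - 22 = (w + 2)(2w - 11).
So |(2w^2 - 7w + 6) − 28| = |w + 2|·|2w - 11|.
Require delta ≤ 2. Then |w + 2| < 2 gives |w| < 4, and by the triangle inequality |2w - 11| ≤ 2·4 + 11 = 19.
Hence |(2w^2 - 7w + 6) − 28| ≤ 19|w + 2| < eps provided |w + 2| < eps/19.
Take delta = min(2, eps/19). Then 0 < |w + 2| < delta gives both |w + 2| < 2 and |w + 2| < eps/19, so |(2w^2 - 7w + 6) − 28| < eps.

delta = min(2, eps/19)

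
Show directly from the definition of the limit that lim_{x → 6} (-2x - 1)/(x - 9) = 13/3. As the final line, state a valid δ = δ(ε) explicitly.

δ = min(3/2, (9/38)ε)

Fix ε > 0. We want δ > 0 with 0 < |x − 6| < δ ⇒ |(-2x - 1)/(x - 9) − (13/3)| < ε.
Combining over a common denominator, (-2x - 1)/(x - 9) − (13/3) = [(-2x - 1)·(-3) − (-13)·(x - 9)] / [(-3)·(x - 9)] = 19(x − 6) / ((-3)(x - 9)).
So |(-2x - 1)/(x - 9) − (13/3)| = 19|x − 6| / (3·|x − 9|).
Restrict δ ≤ 3/2. Then |x − 6| < 3/2 gives |x − 9| = |(x − 6) + (-3)| ≥ 3 − 3/2 = 3/2.
Hence |(-2x - 1)/(x - 9) − (13/3)| < 19|x − 6|/(3·(3/2)) = (38/9)|x − 6|, which is < ε once |x − 6| < (9/38)ε.
Take δ = min(3/2, (9/38)ε). Then 0 < |x − 6| < δ forces both bounds, so |(-2x - 1)/(x - 9) − (13/3)| < ε.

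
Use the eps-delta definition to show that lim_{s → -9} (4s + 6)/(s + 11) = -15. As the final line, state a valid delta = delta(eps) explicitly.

delta = min(1, (1/19)eps)

Suppose eps > 0. We want delta > 0 with 0 < |s + 9| < delta ⇒ |(4s + 6)/(s + 11) + 15| < eps.
Combining over a common denominator, (4s + 6)/(s + 11) + 15 = [(4s + 6)·2 − (-30)·(s + 11)] / [2·(s + 11)] = 38(s + 9) / (2(s + 11)).
So |(4s + 6)/(s + 11) + 15| = 38|s + 9| / (2·|s + 11|).
Require delta ≤ 1, so |s + 11| ≥ |2| − |s + 9| > 2 − 1 = 1.
Hence |(4s + 6)/(s + 11) + 15| < 38|s + 9|/(2·1) = 19|s + 9|, which is < eps once |s + 9| < (1/19)eps.
Take delta = min(1, (1/19)eps). Then 0 < |s + 9| < delta forces both bounds, so |(4s + 6)/(s + 11) + 15| < eps.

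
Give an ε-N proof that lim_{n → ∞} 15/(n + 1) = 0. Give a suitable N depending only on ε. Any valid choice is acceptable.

Let ε > 0. For n ≥ 1, |15/(n + 1) − 0| = 15/(n + 1) ≤ 15/n.
We need 15/n < ε, i.e. n > 15/ε.
Take N = 15/ε. If n > N then |15/(n + 1)| ≤ 15/n < ε.

N = 15/ε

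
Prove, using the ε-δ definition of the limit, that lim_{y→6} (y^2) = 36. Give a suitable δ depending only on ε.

Suppose ε > 0. We seek δ > 0 with 0 < |y − 6| < δ ⇒ |y^2 − 36| < ε.
Factor: y^2 − 36 = (y − 6)(y + 6), so |y^2 − 36| = |y − 6|·|y + 6|.
Impose δ ≤ 1 so that |y| < 7; then |y + 6| ≤ 13.
Hence |y^2 − 36| ≤ 13|y − 6|, which is < ε once |y − 6| < ε/13.
Take δ = min(1, ε/13). If 0 < |y − 6| < δ then both bounds hold and |y^2 − 36| ≤ 13|y − 6| < 13·(ε/13) = ε.

δ = min(1, ε/13)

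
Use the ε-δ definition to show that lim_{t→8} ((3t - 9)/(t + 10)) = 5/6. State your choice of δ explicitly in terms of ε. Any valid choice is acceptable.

Let ε > 0. We want δ > 0 with 0 < |t − 8| < δ ⇒ |(3t - 9)/(t + 10) − (5/6)| < ε.
Combining over a common denominator, (3t - 9)/(t + 10) − (5/6) = [(3t - 9)·18 − 15·(t + 10)] / [18·(t + 10)] = 39(t − 8) / (18(t + 10)).
So |(3t - 9)/(t + 10) − (5/6)| = 39|t − 8| / (18·|t + 10|).
Restrict δ ≤ 9. Then |t − 8| < 9 gives |t + 10| = |(t − 8) + 18| ≥ 18 − 9 = 9.
Hence |(3t - 9)/(t + 10) − (5/6)| < 39|t − 8|/(18·9) = (13/54)|t − 8|, which is < ε once |t − 8| < (54/13)ε.
Take δ = min(9, (54/13)ε). Then 0 < |t − 8| < δ forces both bounds, so |(3t - 9)/(t + 10) − (5/6)| < ε.

δ = min(9, (54/13)ε)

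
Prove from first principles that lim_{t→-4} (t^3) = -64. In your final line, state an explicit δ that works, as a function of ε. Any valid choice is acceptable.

δ = min(1, ε/61)

Fix ε > 0. We seek δ > 0 with 0 < |t + 4| < δ ⇒ |t^3 + 64| < ε.
Factor: t^3 + 64 = (t + 4)(t^2 - 4t + 16), so |t^3 + 64| = |t + 4|·|t^2 - 4t + 16|.
Impose δ ≤ 1 so that |t| < 5; then |t^2 - 4t + 16| ≤ 61.
Hence |t^3 + 64| ≤ 61|t + 4|, which is < ε once |t + 4| < ε/61.
Take δ = min(1, ε/61). If 0 < |t + 4| < δ then both bounds hold and |t^3 + 64| ≤ 61|t + 4| < 61·(ε/61) = ε.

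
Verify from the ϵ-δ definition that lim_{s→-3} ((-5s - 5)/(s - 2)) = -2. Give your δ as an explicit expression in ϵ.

δ = min(5/2, (5/6)ϵ)

Let ϵ > 0. We want δ > 0 with 0 < |s + 3| < δ ⇒ |(-5s - 5)/(s - 2) + 2| < ϵ.
Combining over a common denominator, (-5s - 5)/(s - 2) + 2 = [(-5s - 5)·(-5) − 10·(s - 2)] / [(-5)·(s - 2)] = 15(s + 3) / ((-5)(s - 2)).
So |(-5s - 5)/(s - 2) + 2| = 15|s + 3| / (5·|s − 2|).
Restrict δ ≤ 5/2. Then |s + 3| < 5/2 gives |s − 2| = |(s + 3) + (-5)| ≥ 5 − 5/2 = 5/2.
Hence |(-5s - 5)/(s - 2) + 2| < 15|s + 3|/(5·(5/2)) = (6/5)|s + 3|, which is < ϵ once |s + 3| < (5/6)ϵ.
Take δ = min(5/2, (5/6)ϵ). Then 0 < |s + 3| < δ forces both bounds, so |(-5s - 5)/(s - 2) + 2| < ϵ.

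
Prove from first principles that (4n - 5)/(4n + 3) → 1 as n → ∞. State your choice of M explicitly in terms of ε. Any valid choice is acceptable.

M = 2/ε

Let ε > 0. For n ≥ 1, |(4n - 5)/(4n + 3) − 1| = |-32|/(4(4n + 3)) = 32/(4(4n + 3)).
Since 4n + 3 ≥ 4n for n ≥ 1, this is ≤ 32/(4·4n) = 2/n.
So |(4n - 5)/(4n + 3) − 1| < ε whenever n > 2/ε.
Take M = 2/ε. If n > M then |(4n - 5)/(4n + 3) − 1| ≤ 2/n < ε.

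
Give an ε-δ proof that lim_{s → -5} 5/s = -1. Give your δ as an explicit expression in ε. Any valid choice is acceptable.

Fix ε > 0. We seek δ > 0 such that 0 < |s + 5| < δ implies |5/s + 1| < ε.
|5/s + 1| = 5·|-5 − s|/(5·|s|) = 5|s + 5|/(5|s|).
Restrict δ ≤ 5/2. Then |s + 5| < 5/2 gives |s| > 5/2, so 5|s| > 25/2.
Then |5/s + 1| < 5|s + 5|/(25/2), which is < ε when |s + 5| < (5/2)ε.
Take δ = min(5/2, (5/2)ε). Then 0 < |s + 5| < δ gives both |s + 5| < 5/2 and |s + 5| < (5/2)ε, so |5/s + 1| < ε.

δ = min(5/2, (5/2)ε)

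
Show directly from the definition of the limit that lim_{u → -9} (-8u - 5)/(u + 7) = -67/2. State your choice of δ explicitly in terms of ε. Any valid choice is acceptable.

δ = min(1, (2/51)ε)

Fix ε > 0. We want δ > 0 with 0 < |u + 9| < δ ⇒ |(-8u - 5)/(u + 7) + 67/2| < ε.
Combining over a common denominator, (-8u - 5)/(u + 7) + 67/2 = [(-8u - 5)·(-2) − 67·(u + 7)] / [(-2)·(u + 7)] = -51(u + 9) / ((-2)(u + 7)).
So |(-8u - 5)/(u + 7) + 67/2| = 51|u + 9| / (2·|u + 7|).
Require δ ≤ 1, so |u + 7| ≥ |-2| − |u + 9| > 2 − 1 = 1.
Hence |(-8u - 5)/(u + 7) + 67/2| < 51|u + 9|/(2·1) = (51/2)|u + 9|, which is < ε once |u + 9| < (2/51)ε.
Take δ = min(1, (2/51)ε). Then 0 < |u + 9| < δ forces both bounds, so |(-8u - 5)/(u + 7) + 67/2| < ε.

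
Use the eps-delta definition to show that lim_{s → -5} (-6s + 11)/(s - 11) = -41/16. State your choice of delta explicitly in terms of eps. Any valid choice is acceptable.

delta = min(8, (128/55)eps)

Let eps > 0 be given. We want delta > 0 with 0 < |s + 5| < delta ⇒ |(-6s + 11)/(s - 11) + 41/16| < eps.
Combining over a common denominator, (-6s + 11)/(s - 11) + 41/16 = [(-6s + 11)·(-16) − 41·(s - 11)] / [(-16)·(s - 11)] = 55(s + 5) / ((-16)(s - 11)).
So |(-6s + 11)/(s - 11) + 41/16| = 55|s + 5| / (16·|s − 11|).
Require delta ≤ 8, so |s − 11| ≥ |-16| − |s + 5| > 16 − 8 = 8.
Hence |(-6s + 11)/(s - 11) + 41/16| < 55|s + 5|/(16·8) = (55/128)|s + 5|, which is < eps once |s + 5| < (128/55)eps.
Take delta = min(8, (128/55)eps). Then 0 < |s + 5| < delta forces both bounds, so |(-6s + 11)/(s - 11) + 41/16| < eps.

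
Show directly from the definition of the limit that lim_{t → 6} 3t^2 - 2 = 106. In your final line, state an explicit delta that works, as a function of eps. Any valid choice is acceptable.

Suppose eps > 0. We want delta > 0 such that 0 < |t − 6| < delta implies |(3t^2 - 2) − 106| < eps.
(3t^2 - 2) − 106 = 3t^2 - 108 = (t − 6)(3t + 18).
So |(3t^2 - 2) − 106| = |t − 6|·|3t + 18|.
Assume first that |t − 6| < 1, so |t| < 7. Then |3t + 18| ≤ 3·7 + 18 = 39.
Hence |(3t^2 - 2) − 106| ≤ 39|t − 6| < eps provided |t − 6| < eps/39.
Choosing delta = min(1, eps/39) ensures both conditions, hence |(3t^2 - 2) − 106| < eps.

delta = min(1, eps/39)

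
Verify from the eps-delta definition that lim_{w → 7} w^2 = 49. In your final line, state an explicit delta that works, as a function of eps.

Let eps > 0 be given. We seek delta > 0 with 0 < |w − 7| < delta ⇒ |w^2 − 49| < eps.
Factor: w^2 − 49 = (w − 7)(w + 7), so |w^2 − 49| = |w − 7|·|w + 7|.
Restrict delta ≤ 2. Then |w − 7| < 2 gives |w| < 9, so by the triangle inequality |w + 7| ≤ 9 + 7 = 16.
Hence |w^2 − 49| ≤ 16|w − 7|, which is < eps once |w − 7| < eps/16.
Take delta = min(2, eps/16). If 0 < |w − 7| < delta then both bounds hold and |w^2 − 49| ≤ 16|w − 7| < 16·(eps/16) = eps.

delta = min(2, eps/16)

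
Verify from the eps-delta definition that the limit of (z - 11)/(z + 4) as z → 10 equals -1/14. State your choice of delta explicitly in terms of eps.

Let eps > 0 be given. We want delta > 0 with 0 < |z − 10| < delta ⇒ |(z - 11)/(z + 4) + 1/14| < eps.
Combining over a common denominator, (z - 11)/(z + 4) + 1/14 = [(z - 11)·14 − (-1)·(z + 4)] / [14·(z + 4)] = 15(z − 10) / (14(z + 4)).
So |(z - 11)/(z + 4) + 1/14| = 15|z − 10| / (14·|z + 4|).
Restrict delta ≤ 7. Then |z − 10| < 7 gives |z + 4| = |(z − 10) + 14| ≥ 14 − 7 = 7.
Hence |(z - 11)/(z + 4) + 1/14| < 15|z − 10|/(14·7) = (15/98)|z − 10|, which is < eps once |z − 10| < (98/15)eps.
Take delta = min(7, (98/15)eps). Then 0 < |z − 10| < delta forces both bounds, so |(z - 11)/(z + 4) + 1/14| < eps.

delta = min(7, (98/15)eps)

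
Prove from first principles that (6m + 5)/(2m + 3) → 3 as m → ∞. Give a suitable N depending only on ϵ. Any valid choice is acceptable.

Let ϵ > 0 be given. For m ≥ 1, |(6m + 5)/(2m + 3) − 3| = |-8|/(2(2m + 3)) = 8/(2(2m + 3)).
Since 2m + 3 ≥ 2m for m ≥ 1, this is ≤ 8/(2·2m) = 2/m.
So |(6m + 5)/(2m + 3) − 3| < ϵ whenever m > 2/ϵ.
Take N = 2/ϵ. If m > N then |(6m + 5)/(2m + 3) − 3| ≤ 2/m < ϵ.

N = 2/ϵ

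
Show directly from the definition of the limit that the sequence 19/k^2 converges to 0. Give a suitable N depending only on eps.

Fix eps > 0. For k ≥ 1, |19/k^2 − 0| = 19/k^2.
19/k^2 < eps ⇔ k^2 > 19/eps ⇔ k > (19/eps)^{1/2}.
Take N = (19/eps)^{1/2}. Then k > N implies 19/k^2 < eps.

N = (19/eps)^{1/2}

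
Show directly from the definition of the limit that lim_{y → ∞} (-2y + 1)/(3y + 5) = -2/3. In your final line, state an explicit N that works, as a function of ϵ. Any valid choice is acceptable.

N = (13/9)/ϵ

Suppose ϵ > 0. We seek N > 0 such that y > N implies |(-2y + 1)/(3y + 5) + 2/3| < ϵ.
(-2y + 1)/(3y + 5) + 2/3 = (3(-2y + 1) − (-2)(3y + 5)) / (3(3y + 5)) = 13/(3(3y + 5)).
For y > 0 we have 3y + 5 > 3y, so |(-2y + 1)/(3y + 5) + 2/3| = 13/(3(3y + 5)) < 13/(3·3y) = (13/9)/y.
Thus |(-2y + 1)/(3y + 5) + 2/3| < ϵ whenever y > (13/9)/ϵ.
Take N = (13/9)/ϵ. If y > N then |(-2y + 1)/(3y + 5) + 2/3| < (13/9)/y < ϵ.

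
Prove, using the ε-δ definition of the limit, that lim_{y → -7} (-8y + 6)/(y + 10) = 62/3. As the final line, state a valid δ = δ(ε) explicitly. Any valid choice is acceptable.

δ = min(3/2, (9/172)ε)

Let ε > 0. We want δ > 0 with 0 < |y + 7| < δ ⇒ |(-8y + 6)/(y + 10) − (62/3)| < ε.
Combining over a common denominator, (-8y + 6)/(y + 10) − (62/3) = [(-8y + 6)·3 − 62·(y + 10)] / [3·(y + 10)] = -86(y + 7) / (3(y + 10)).
So |(-8y + 6)/(y + 10) − (62/3)| = 86|y + 7| / (3·|y + 10|).
Restrict δ ≤ 3/2. Then |y + 7| < 3/2 gives |y + 10| = |(y + 7) + 3| ≥ 3 − 3/2 = 3/2.
Hence |(-8y + 6)/(y + 10) − (62/3)| < 86|y + 7|/(3·(3/2)) = (172/9)|y + 7|, which is < ε once |y + 7| < (9/172)ε.
Take δ = min(3/2, (9/172)ε). Then 0 < |y + 7| < δ forces both bounds, so |(-8y + 6)/(y + 10) − (62/3)| < ε.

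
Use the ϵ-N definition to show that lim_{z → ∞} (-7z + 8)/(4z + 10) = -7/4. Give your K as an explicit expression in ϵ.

K = (51/8)/ϵ

Let ϵ > 0. We seek K > 0 such that z > K implies |(-7z + 8)/(4z + 10) + 7/4| < ϵ.
(-7z + 8)/(4z + 10) + 7/4 = (4(-7z + 8) − (-7)(4z + 10)) / (4(4z + 10)) = 102/(4(4z + 10)).
For z > 0 we have 4z + 10 > 4z, so |(-7z + 8)/(4z + 10) + 7/4| = 102/(4(4z + 10)) < 102/(4·4z) = (51/8)/z.
Thus |(-7z + 8)/(4z + 10) + 7/4| < ϵ whenever z > (51/8)/ϵ.
Take K = (51/8)/ϵ. If z > K then |(-7z + 8)/(4z + 10) + 7/4| < (51/8)/z < ϵ.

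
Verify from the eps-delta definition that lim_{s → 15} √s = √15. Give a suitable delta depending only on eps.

delta = min(15, √15·eps)

Let eps > 0. We want delta > 0 such that 0 < |s − 15| < delta implies |√s − √15| < eps.
Rationalise: √s − √15 = (s − 15)/(√s + √15), so |√s − √15| = |s − 15|/(√s + √15).
Restrict delta ≤ 15 so that |s − 15| < 15 forces s > 0, and then √s + √15 > √15.
Hence |√s − √15| < |s − 15|/√15, which is < eps once |s − 15| < √15·eps.
Take delta = min(15, √15·eps). If 0 < |s − 15| < delta then s > 0 and |√s − √15| < |s − 15|/√15 < eps.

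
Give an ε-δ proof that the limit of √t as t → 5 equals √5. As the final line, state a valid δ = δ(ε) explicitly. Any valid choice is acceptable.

δ = min(5, √5·ε)

Let ε > 0 be given. We want δ > 0 such that 0 < |t − 5| < δ implies |√t − √5| < ε.
Multiplying by the conjugate, |√t − √5| = |t − 5|/(√t + √5).
Restrict δ ≤ 5 so that |t − 5| < 5 forces t > 0, and then √t + √5 > √5.
Hence |√t − √5| < |t − 5|/√5, which is < ε once |t − 5| < √5·ε.
Take δ = min(5, √5·ε). If 0 < |t − 5| < δ then t > 0 and |√t − √5| < |t − 5|/√5 < ε.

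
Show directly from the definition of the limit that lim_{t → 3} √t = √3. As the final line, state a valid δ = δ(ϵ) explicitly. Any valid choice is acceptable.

δ = min(3, √3·ϵ)

Let ϵ > 0. We want δ > 0 such that 0 < |t − 3| < δ implies |√t − √3| < ϵ.
Multiplying by the conjugate, |√t − √3| = |t − 3|/(√t + √3).
Restrict δ ≤ 3 so that |t − 3| < 3 forces t > 0, and then √t + √3 > √3.
Hence |√t − √3| < |t − 3|/√3, which is < ϵ once |t − 3| < √3·ϵ.
Take δ = min(3, √3·ϵ). If 0 < |t − 3| < δ then t > 0 and |√t − √3| < |t − 3|/√3 < ϵ.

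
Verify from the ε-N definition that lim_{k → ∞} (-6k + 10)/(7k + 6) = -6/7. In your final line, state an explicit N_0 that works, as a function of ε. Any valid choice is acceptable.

N_0 = (106/49)/ε

Fix ε > 0. For k ≥ 1, |(-6k + 10)/(7k + 6) + 6/7| = |106|/(7(7k + 6)) = 106/(7(7k + 6)).
Since 7k + 6 ≥ 7k for k ≥ 1, this is ≤ 106/(7·7k) = (106/49)/k.
So |(-6k + 10)/(7k + 6) + 6/7| < ε whenever k > (106/49)/ε.
Take N_0 = (106/49)/ε. If k > N_0 then |(-6k + 10)/(7k + 6) + 6/7| ≤ (106/49)/k < ε.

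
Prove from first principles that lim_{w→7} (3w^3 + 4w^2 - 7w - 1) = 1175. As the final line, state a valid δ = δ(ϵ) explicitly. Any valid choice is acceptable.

Fix ϵ > 0. We want δ > 0 such that 0 < |w − 7| < δ implies |(3w^3 + 4w^2 - 7w - 1) − 1175| < ϵ.
(3w^3 + 4w^2 - 7w - 1) − 1175 = 3w^3 + 4w^2 - 7w - 1176 = (w − 7)(3w^2 + 25w + 168).
So |(3w^3 + 4w^2 - 7w - 1) − 1175| = |w − 7|·|3w^2 + 25w + 168|.
Require δ ≤ 2. Then |w − 7| < 2 gives |w| < 9, and by the triangle inequality |3w^2 + 25w + 168| ≤ 3·9^2 + 25·9 + 168 = 636.
Hence |(3w^3 + 4w^2 - 7w - 1) − 1175| ≤ 636|w − 7| < ϵ provided |w − 7| < ϵ/636.
Choosing δ = min(2, ϵ/636) ensures both conditions, hence |(3w^3 + 4w^2 - 7w - 1) − 1175| < ϵ.

δ = min(2, ϵ/636)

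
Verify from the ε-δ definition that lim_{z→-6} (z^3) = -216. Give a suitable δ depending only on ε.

Let ε > 0. We seek δ > 0 with 0 < |z + 6| < δ ⇒ |z^3 + 216| < ε.
Factor: z^3 + 216 = (z + 6)(z^2 - 6z + 36), so |z^3 + 216| = |z + 6|·|z^2 - 6z + 36|.
Impose δ ≤ 1 so that |z| < 7; then |z^2 - 6z + 36| ≤ 127.
Hence |z^3 + 216| ≤ 127|z + 6|, which is < ε once |z + 6| < ε/127.
Take δ = min(1, ε/127). If 0 < |z + 6| < δ then both bounds hold and |z^3 + 216| ≤ 127|z + 6| < 127·(ε/127) = ε.

δ = min(1, ε/127)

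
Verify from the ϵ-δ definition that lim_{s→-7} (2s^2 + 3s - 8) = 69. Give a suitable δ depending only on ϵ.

δ = min(2, ϵ/29)

Let ϵ > 0. We want δ > 0 such that 0 < |s + 7| < δ implies |(2s^2 + 3s - 8) − 69| < ϵ.
(2s^2 + 3s - 8) − 69 = 2s^2 + 3s - 77 = (s + 7)(2s - 11).
So |(2s^2 + 3s - 8) − 69| = |s + 7|·|2s - 11|.
Assume first that |s + 7| < 2, so |s| < 9. Then |2s - 11| ≤ 2·9 + 11 = 29.
Hence |(2s^2 + 3s - 8) − 69| ≤ 29|s + 7| < ϵ provided |s + 7| < ϵ/29.
Choosing δ = min(2, ϵ/29) ensures both conditions, hence |(2s^2 + 3s - 8) − 69| < ϵ.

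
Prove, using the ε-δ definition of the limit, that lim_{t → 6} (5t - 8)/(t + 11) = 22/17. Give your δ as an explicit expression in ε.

Suppose ε > 0. We want δ > 0 with 0 < |t − 6| < δ ⇒ |(5t - 8)/(t + 11) − (22/17)| < ε.
Combining over a common denominator, (5t - 8)/(t + 11) − (22/17) = [(5t - 8)·17 − 22·(t + 11)] / [17·(t + 11)] = 63(t − 6) / (17(t + 11)).
So |(5t - 8)/(t + 11) − (22/17)| = 63|t − 6| / (17·|t + 11|).
Require δ ≤ 17/2, so |t + 11| ≥ |17| − |t − 6| > 17 − 17/2 = 17/2.
Hence |(5t - 8)/(t + 11) − (22/17)| < 63|t − 6|/(17·(17/2)) = (126/289)|t − 6|, which is < ε once |t − 6| < (289/126)ε.
Take δ = min(17/2, (289/126)ε). Then 0 < |t − 6| < δ forces both bounds, so |(5t - 8)/(t + 11) − (22/17)| < ε.

δ = min(17/2, (289/126)ε)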